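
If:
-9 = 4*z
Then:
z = -9/4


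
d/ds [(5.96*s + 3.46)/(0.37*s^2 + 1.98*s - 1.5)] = (2.2052*s^2 + 11.8008*s - (0.74*s + 1.98)*(5.96*s + 3.46) - 8.94)/(0.37*s^2 + 1.98*s - 1.5)^2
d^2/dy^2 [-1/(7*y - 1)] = -98/(7*y - 1)^3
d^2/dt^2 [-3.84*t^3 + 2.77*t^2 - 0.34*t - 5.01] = 5.54 - 23.04*t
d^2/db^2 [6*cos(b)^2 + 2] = -12*cos(2*b)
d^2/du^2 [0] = 0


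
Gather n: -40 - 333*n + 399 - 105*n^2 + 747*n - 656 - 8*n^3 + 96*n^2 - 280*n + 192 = -8*n^3 - 9*n^2 + 134*n - 105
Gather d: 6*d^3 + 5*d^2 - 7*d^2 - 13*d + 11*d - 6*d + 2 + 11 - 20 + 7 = 6*d^3 - 2*d^2 - 8*d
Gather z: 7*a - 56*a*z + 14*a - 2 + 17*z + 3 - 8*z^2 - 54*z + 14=21*a - 8*z^2 + z*(-56*a - 37) + 15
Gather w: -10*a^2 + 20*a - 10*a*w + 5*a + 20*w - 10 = -10*a^2 + 25*a + w*(20 - 10*a) - 10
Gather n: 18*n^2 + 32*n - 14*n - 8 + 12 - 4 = 18*n^2 + 18*n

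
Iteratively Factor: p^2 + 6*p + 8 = (p + 2)*(p + 4)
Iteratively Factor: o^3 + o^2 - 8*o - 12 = (o - 3)*(o^2 + 4*o + 4) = (o - 3)*(o + 2)*(o + 2)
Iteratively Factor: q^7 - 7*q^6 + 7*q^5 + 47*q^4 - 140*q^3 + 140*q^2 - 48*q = (q + 3)*(q^6 - 10*q^5 + 37*q^4 - 64*q^3 + 52*q^2 - 16*q) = (q - 1)*(q + 3)*(q^5 - 9*q^4 + 28*q^3 - 36*q^2 + 16*q) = (q - 2)*(q - 1)*(q + 3)*(q^4 - 7*q^3 + 14*q^2 - 8*q) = q*(q - 2)*(q - 1)*(q + 3)*(q^3 - 7*q^2 + 14*q - 8) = q*(q - 2)^2*(q - 1)*(q + 3)*(q^2 - 5*q + 4) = q*(q - 4)*(q - 2)^2*(q - 1)*(q + 3)*(q - 1)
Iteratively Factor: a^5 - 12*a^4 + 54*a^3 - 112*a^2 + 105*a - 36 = (a - 3)*(a^4 - 9*a^3 + 27*a^2 - 31*a + 12) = (a - 3)^2*(a^3 - 6*a^2 + 9*a - 4) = (a - 4)*(a - 3)^2*(a^2 - 2*a + 1) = (a - 4)*(a - 3)^2*(a - 1)*(a - 1)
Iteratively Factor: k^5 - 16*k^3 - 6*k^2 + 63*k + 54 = (k + 2)*(k^4 - 2*k^3 - 12*k^2 + 18*k + 27) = (k - 3)*(k + 2)*(k^3 + k^2 - 9*k - 9) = (k - 3)*(k + 2)*(k + 3)*(k^2 - 2*k - 3) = (k - 3)^2*(k + 2)*(k + 3)*(k + 1)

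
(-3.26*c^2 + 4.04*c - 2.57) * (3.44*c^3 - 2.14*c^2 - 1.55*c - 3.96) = -11.2144*c^5 + 20.874*c^4 - 12.4334*c^3 + 12.1474*c^2 - 12.0149*c + 10.1772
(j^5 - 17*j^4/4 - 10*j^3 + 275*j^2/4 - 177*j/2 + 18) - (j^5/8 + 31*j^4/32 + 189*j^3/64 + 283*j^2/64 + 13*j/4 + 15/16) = 7*j^5/8 - 167*j^4/32 - 829*j^3/64 + 4117*j^2/64 - 367*j/4 + 273/16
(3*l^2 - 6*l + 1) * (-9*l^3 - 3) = -27*l^5 + 54*l^4 - 9*l^3 - 9*l^2 + 18*l - 3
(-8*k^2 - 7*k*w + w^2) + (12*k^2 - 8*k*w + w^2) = 4*k^2 - 15*k*w + 2*w^2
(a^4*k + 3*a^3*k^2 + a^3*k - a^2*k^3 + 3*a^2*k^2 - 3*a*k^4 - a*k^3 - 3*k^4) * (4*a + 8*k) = 4*a^5*k + 20*a^4*k^2 + 4*a^4*k + 20*a^3*k^3 + 20*a^3*k^2 - 20*a^2*k^4 + 20*a^2*k^3 - 24*a*k^5 - 20*a*k^4 - 24*k^5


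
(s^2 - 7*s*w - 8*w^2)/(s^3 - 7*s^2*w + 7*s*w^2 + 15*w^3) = (s - 8*w)/(s^2 - 8*s*w + 15*w^2)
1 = 1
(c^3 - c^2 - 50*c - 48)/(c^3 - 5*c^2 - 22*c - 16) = (c + 6)/(c + 2)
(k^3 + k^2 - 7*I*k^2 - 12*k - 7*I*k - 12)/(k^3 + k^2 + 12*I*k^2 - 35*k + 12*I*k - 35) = (k^2 - 7*I*k - 12)/(k^2 + 12*I*k - 35)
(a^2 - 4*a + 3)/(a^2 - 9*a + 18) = (a - 1)/(a - 6)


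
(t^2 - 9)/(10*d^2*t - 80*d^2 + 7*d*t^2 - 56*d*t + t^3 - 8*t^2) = (t^2 - 9)/(10*d^2*t - 80*d^2 + 7*d*t^2 - 56*d*t + t^3 - 8*t^2)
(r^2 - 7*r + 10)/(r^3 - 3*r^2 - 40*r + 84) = (r - 5)/(r^2 - r - 42)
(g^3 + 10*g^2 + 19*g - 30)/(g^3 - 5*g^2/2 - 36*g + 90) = 2*(g^2 + 4*g - 5)/(2*g^2 - 17*g + 30)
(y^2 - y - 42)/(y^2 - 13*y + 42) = (y + 6)/(y - 6)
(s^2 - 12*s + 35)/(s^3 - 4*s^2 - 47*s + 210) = (s - 7)/(s^2 + s - 42)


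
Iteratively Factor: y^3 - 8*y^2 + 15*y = (y - 3)*(y^2 - 5*y) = y*(y - 3)*(y - 5)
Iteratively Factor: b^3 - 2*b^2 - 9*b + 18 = (b - 2)*(b^2 - 9) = (b - 3)*(b - 2)*(b + 3)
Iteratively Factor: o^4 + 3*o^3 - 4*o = (o - 1)*(o^3 + 4*o^2 + 4*o) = (o - 1)*(o + 2)*(o^2 + 2*o) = o*(o - 1)*(o + 2)*(o + 2)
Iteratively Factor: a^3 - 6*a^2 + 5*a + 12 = (a - 3)*(a^2 - 3*a - 4) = (a - 3)*(a + 1)*(a - 4)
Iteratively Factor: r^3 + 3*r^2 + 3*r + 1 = (r + 1)*(r^2 + 2*r + 1) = (r + 1)^2*(r + 1)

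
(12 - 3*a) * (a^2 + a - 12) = -3*a^3 + 9*a^2 + 48*a - 144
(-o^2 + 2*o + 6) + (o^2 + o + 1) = 3*o + 7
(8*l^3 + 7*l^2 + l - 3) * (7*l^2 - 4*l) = 56*l^5 + 17*l^4 - 21*l^3 - 25*l^2 + 12*l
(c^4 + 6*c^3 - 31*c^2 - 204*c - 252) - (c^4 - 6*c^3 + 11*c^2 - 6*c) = 12*c^3 - 42*c^2 - 198*c - 252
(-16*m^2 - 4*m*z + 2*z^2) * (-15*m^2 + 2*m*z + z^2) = 240*m^4 + 28*m^3*z - 54*m^2*z^2 + 2*z^4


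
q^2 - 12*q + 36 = (q - 6)^2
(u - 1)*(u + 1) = u^2 - 1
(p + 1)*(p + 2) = p^2 + 3*p + 2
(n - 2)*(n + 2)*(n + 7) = n^3 + 7*n^2 - 4*n - 28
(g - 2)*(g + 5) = g^2 + 3*g - 10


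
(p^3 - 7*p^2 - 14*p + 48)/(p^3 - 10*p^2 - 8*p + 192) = (p^2 + p - 6)/(p^2 - 2*p - 24)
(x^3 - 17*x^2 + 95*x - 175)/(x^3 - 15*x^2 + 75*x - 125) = (x - 7)/(x - 5)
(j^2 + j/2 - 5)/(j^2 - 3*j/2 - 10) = (j - 2)/(j - 4)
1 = 1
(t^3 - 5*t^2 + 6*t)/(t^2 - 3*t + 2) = t*(t - 3)/(t - 1)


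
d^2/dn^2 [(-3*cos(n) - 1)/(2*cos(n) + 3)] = 7*(3*cos(n) - cos(2*n) + 3)/(2*cos(n) + 3)^3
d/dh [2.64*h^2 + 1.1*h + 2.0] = 5.28*h + 1.1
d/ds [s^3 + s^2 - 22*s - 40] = 3*s^2 + 2*s - 22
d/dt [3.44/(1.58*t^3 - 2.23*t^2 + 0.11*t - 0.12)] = (-16.3056*t^2 + 15.3424*t - 0.3784)/(1.58*t^3 - 2.23*t^2 + 0.11*t - 0.12)^2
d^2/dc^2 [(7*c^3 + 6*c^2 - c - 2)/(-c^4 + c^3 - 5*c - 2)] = 2*(-7*c^9 - 18*c^8 + 24*c^7 + 251*c^6 + 216*c^5 - 33*c^4 - 254*c^3 - 252*c^2 - 72*c + 16)/(c^12 - 3*c^11 + 3*c^10 + 14*c^9 - 24*c^8 + 3*c^7 + 81*c^6 - 15*c^5 - 48*c^4 + 113*c^3 + 150*c^2 + 60*c + 8)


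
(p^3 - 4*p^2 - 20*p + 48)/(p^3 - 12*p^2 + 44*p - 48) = (p + 4)/(p - 4)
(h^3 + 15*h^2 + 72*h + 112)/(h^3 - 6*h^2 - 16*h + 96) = (h^2 + 11*h + 28)/(h^2 - 10*h + 24)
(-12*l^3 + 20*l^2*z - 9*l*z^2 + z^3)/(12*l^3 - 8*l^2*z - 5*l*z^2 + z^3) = (-2*l + z)/(2*l + z)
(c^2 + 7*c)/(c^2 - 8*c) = (c + 7)/(c - 8)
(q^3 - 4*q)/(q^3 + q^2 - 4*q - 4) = q/(q + 1)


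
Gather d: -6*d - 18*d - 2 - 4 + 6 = -24*d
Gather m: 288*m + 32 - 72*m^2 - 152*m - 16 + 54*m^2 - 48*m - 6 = -18*m^2 + 88*m + 10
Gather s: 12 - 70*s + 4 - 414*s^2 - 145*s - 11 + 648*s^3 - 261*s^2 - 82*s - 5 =648*s^3 - 675*s^2 - 297*s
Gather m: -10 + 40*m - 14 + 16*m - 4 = 56*m - 28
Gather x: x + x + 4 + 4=2*x + 8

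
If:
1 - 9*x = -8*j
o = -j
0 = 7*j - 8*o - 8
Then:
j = 8/15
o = -8/15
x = 79/135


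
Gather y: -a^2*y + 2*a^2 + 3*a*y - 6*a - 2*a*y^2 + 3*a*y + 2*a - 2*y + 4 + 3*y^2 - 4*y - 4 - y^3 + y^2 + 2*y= 2*a^2 - 4*a - y^3 + y^2*(4 - 2*a) + y*(-a^2 + 6*a - 4)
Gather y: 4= 4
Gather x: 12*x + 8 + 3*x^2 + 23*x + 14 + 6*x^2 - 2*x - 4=9*x^2 + 33*x + 18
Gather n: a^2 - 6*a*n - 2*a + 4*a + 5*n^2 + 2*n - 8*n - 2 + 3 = a^2 + 2*a + 5*n^2 + n*(-6*a - 6) + 1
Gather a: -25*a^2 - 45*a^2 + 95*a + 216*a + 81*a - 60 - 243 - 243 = -70*a^2 + 392*a - 546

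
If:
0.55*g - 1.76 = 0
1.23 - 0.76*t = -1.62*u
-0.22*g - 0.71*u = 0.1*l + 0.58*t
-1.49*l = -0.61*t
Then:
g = 3.20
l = -0.07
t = -0.17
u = -0.84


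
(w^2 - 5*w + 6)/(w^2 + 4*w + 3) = (w^2 - 5*w + 6)/(w^2 + 4*w + 3)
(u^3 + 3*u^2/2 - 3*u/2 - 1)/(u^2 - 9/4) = 2*(2*u^3 + 3*u^2 - 3*u - 2)/(4*u^2 - 9)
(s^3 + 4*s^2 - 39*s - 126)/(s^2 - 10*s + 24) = (s^2 + 10*s + 21)/(s - 4)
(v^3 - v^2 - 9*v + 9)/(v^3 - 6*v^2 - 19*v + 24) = (v - 3)/(v - 8)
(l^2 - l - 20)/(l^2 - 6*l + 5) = (l + 4)/(l - 1)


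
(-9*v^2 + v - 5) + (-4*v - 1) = -9*v^2 - 3*v - 6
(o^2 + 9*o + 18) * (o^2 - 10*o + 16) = o^4 - o^3 - 56*o^2 - 36*o + 288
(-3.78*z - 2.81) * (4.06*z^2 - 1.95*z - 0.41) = -15.3468*z^3 - 4.0376*z^2 + 7.0293*z + 1.1521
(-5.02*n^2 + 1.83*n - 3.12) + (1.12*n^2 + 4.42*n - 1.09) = -3.9*n^2 + 6.25*n - 4.21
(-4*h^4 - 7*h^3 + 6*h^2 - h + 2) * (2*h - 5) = -8*h^5 + 6*h^4 + 47*h^3 - 32*h^2 + 9*h - 10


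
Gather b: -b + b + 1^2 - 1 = 0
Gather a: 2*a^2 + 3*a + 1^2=2*a^2 + 3*a + 1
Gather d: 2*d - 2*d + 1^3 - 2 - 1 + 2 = 0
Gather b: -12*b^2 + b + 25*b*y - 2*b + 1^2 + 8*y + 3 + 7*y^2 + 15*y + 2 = -12*b^2 + b*(25*y - 1) + 7*y^2 + 23*y + 6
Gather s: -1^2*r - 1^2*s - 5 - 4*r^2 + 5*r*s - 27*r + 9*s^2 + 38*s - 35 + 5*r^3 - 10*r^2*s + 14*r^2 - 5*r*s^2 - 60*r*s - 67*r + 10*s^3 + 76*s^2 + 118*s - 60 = 5*r^3 + 10*r^2 - 95*r + 10*s^3 + s^2*(85 - 5*r) + s*(-10*r^2 - 55*r + 155) - 100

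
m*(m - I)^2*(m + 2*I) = m^4 + 3*m^2 - 2*I*m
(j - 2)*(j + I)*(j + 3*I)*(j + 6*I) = j^4 - 2*j^3 + 10*I*j^3 - 27*j^2 - 20*I*j^2 + 54*j - 18*I*j + 36*I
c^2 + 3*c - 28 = (c - 4)*(c + 7)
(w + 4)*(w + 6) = w^2 + 10*w + 24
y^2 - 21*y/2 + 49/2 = (y - 7)*(y - 7/2)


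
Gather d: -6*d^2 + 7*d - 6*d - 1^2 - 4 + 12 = -6*d^2 + d + 7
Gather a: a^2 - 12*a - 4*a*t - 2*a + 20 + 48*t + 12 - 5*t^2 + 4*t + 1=a^2 + a*(-4*t - 14) - 5*t^2 + 52*t + 33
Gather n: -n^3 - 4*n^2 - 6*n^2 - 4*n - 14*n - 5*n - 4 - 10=-n^3 - 10*n^2 - 23*n - 14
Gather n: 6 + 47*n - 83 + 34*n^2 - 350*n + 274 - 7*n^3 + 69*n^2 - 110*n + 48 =-7*n^3 + 103*n^2 - 413*n + 245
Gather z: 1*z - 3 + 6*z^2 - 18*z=6*z^2 - 17*z - 3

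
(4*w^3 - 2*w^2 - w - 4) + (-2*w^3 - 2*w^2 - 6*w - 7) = 2*w^3 - 4*w^2 - 7*w - 11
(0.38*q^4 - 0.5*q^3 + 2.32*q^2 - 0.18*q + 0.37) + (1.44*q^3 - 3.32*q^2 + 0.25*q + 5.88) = 0.38*q^4 + 0.94*q^3 - 1.0*q^2 + 0.07*q + 6.25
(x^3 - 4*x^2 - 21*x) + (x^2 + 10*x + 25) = x^3 - 3*x^2 - 11*x + 25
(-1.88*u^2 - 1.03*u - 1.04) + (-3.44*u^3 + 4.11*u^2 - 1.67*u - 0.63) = -3.44*u^3 + 2.23*u^2 - 2.7*u - 1.67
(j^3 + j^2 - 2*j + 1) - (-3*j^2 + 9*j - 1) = j^3 + 4*j^2 - 11*j + 2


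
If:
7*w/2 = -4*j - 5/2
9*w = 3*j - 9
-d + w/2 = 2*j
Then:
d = -53/62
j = 6/31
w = -29/31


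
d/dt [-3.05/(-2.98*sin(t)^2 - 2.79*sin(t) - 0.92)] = -(18.178*sin(t) + 8.5095)*cos(t)/(2.98*sin(t)^2 + 2.79*sin(t) + 0.92)^2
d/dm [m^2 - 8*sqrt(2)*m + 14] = 2*m - 8*sqrt(2)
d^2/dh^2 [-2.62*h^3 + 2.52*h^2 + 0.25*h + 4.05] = 5.04 - 15.72*h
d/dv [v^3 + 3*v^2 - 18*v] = 3*v^2 + 6*v - 18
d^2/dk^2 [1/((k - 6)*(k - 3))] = 2*((k - 6)^2 + (k - 6)*(k - 3) + (k - 3)^2)/((k - 6)^3*(k - 3)^3)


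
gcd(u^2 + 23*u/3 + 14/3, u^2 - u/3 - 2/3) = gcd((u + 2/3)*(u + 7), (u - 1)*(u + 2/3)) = u + 2/3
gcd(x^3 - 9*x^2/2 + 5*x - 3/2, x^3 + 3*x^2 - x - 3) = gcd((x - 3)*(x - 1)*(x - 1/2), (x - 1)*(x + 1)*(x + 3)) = x - 1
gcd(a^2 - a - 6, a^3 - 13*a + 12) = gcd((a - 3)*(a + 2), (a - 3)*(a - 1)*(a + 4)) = a - 3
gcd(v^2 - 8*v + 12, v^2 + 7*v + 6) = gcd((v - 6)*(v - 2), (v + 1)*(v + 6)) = 1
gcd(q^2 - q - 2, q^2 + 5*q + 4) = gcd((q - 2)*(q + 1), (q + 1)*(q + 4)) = q + 1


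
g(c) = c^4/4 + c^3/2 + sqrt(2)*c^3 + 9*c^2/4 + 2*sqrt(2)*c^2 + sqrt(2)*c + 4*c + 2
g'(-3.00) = -0.37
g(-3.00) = 0.03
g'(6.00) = 489.09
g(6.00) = 954.78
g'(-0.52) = 1.54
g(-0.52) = 0.31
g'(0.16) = 7.19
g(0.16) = 3.00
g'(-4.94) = -25.17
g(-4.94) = 17.30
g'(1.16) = 26.48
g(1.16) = 18.55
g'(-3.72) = -4.38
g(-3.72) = 1.47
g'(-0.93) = 0.13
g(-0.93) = 0.00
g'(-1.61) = -0.23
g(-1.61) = 0.14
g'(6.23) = 533.38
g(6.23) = 1072.31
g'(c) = c^3 + 3*c^2/2 + 3*sqrt(2)*c^2 + 9*c/2 + 4*sqrt(2)*c + sqrt(2) + 4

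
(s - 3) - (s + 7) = -10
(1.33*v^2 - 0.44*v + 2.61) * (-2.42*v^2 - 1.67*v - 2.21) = -3.2186*v^4 - 1.1563*v^3 - 8.5207*v^2 - 3.3863*v - 5.7681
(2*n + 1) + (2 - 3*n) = 3 - n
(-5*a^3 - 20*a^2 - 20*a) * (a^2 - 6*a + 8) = -5*a^5 + 10*a^4 + 60*a^3 - 40*a^2 - 160*a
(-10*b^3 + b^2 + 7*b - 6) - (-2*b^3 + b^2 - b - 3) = -8*b^3 + 8*b - 3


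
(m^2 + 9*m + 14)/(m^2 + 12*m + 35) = (m + 2)/(m + 5)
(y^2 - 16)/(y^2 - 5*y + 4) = (y + 4)/(y - 1)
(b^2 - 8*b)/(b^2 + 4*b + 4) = b*(b - 8)/(b^2 + 4*b + 4)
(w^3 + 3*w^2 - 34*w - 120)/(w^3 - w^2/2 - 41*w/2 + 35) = 2*(w^2 - 2*w - 24)/(2*w^2 - 11*w + 14)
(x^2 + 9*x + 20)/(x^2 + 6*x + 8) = (x + 5)/(x + 2)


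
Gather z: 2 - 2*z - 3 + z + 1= -z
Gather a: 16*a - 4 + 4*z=16*a + 4*z - 4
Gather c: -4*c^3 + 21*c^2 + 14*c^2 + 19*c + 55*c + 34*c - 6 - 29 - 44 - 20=-4*c^3 + 35*c^2 + 108*c - 99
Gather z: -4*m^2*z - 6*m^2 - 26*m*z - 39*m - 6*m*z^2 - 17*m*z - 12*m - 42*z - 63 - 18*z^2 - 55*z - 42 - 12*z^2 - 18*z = -6*m^2 - 51*m + z^2*(-6*m - 30) + z*(-4*m^2 - 43*m - 115) - 105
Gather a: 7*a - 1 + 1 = 7*a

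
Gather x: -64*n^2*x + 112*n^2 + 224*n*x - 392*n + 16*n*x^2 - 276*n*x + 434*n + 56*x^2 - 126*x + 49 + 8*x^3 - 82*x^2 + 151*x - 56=112*n^2 + 42*n + 8*x^3 + x^2*(16*n - 26) + x*(-64*n^2 - 52*n + 25) - 7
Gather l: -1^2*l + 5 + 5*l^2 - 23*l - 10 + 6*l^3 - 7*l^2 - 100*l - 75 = 6*l^3 - 2*l^2 - 124*l - 80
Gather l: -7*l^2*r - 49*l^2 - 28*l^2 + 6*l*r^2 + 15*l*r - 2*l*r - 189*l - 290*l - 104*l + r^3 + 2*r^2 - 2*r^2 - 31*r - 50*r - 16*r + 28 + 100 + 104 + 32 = l^2*(-7*r - 77) + l*(6*r^2 + 13*r - 583) + r^3 - 97*r + 264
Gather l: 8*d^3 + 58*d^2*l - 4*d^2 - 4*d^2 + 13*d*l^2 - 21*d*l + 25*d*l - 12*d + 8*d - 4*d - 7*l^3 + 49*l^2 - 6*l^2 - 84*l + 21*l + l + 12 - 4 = 8*d^3 - 8*d^2 - 8*d - 7*l^3 + l^2*(13*d + 43) + l*(58*d^2 + 4*d - 62) + 8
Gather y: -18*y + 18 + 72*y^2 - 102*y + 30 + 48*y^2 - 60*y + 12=120*y^2 - 180*y + 60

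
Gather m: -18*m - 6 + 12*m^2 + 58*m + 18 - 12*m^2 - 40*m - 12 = 0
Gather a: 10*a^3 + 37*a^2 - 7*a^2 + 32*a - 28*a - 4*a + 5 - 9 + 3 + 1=10*a^3 + 30*a^2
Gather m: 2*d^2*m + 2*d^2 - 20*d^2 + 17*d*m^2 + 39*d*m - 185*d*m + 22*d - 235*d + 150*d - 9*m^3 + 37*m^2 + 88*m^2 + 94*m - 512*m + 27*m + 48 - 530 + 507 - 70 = -18*d^2 - 63*d - 9*m^3 + m^2*(17*d + 125) + m*(2*d^2 - 146*d - 391) - 45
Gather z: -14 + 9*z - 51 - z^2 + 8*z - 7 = -z^2 + 17*z - 72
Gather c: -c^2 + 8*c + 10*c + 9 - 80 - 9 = -c^2 + 18*c - 80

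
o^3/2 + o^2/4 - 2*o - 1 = (o/2 + 1)*(o - 2)*(o + 1/2)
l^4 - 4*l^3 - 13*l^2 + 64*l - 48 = (l - 4)*(l - 3)*(l - 1)*(l + 4)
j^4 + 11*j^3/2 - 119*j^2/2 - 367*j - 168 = (j - 8)*(j + 1/2)*(j + 6)*(j + 7)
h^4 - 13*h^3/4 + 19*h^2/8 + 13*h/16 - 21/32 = (h - 7/4)*(h - 3/2)*(h - 1/2)*(h + 1/2)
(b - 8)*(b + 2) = b^2 - 6*b - 16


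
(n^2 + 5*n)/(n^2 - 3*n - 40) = n/(n - 8)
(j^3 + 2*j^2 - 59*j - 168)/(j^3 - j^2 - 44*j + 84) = (j^2 - 5*j - 24)/(j^2 - 8*j + 12)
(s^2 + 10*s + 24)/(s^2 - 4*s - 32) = (s + 6)/(s - 8)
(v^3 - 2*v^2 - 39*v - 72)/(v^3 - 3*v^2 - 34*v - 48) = (v + 3)/(v + 2)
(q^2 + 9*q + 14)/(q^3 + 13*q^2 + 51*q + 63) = (q + 2)/(q^2 + 6*q + 9)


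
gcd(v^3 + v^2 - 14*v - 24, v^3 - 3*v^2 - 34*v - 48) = v^2 + 5*v + 6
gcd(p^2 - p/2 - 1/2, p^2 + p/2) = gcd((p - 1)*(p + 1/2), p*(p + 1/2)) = p + 1/2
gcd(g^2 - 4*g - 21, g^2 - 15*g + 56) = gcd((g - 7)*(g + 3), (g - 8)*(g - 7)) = g - 7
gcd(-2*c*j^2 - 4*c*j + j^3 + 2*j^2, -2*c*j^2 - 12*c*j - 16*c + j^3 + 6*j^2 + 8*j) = 2*c*j + 4*c - j^2 - 2*j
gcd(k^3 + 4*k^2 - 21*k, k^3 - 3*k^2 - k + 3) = k - 3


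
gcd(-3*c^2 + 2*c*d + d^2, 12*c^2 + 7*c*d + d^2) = 3*c + d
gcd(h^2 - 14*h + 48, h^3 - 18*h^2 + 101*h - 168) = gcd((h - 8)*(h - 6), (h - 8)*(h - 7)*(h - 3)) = h - 8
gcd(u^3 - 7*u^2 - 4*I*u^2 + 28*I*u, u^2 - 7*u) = u^2 - 7*u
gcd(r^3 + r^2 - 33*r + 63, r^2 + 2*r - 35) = r + 7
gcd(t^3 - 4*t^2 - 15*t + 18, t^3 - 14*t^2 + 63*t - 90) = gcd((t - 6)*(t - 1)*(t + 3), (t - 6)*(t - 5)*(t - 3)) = t - 6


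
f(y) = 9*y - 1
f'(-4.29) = 9.00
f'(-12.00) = 9.00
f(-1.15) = -11.35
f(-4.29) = -39.61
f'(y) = 9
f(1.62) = 13.58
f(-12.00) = -109.00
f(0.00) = -1.00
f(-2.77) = -25.93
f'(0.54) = 9.00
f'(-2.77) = 9.00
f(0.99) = 7.91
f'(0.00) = 9.00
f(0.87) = 6.83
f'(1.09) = 9.00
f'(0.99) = 9.00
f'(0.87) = 9.00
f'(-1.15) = 9.00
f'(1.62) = 9.00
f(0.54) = 3.86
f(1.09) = 8.81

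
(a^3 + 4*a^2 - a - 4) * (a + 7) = a^4 + 11*a^3 + 27*a^2 - 11*a - 28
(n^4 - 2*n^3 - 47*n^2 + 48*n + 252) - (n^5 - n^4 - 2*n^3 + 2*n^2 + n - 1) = -n^5 + 2*n^4 - 49*n^2 + 47*n + 253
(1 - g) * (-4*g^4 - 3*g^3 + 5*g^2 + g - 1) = 4*g^5 - g^4 - 8*g^3 + 4*g^2 + 2*g - 1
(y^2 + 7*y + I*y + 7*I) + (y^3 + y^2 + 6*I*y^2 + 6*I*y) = y^3 + 2*y^2 + 6*I*y^2 + 7*y + 7*I*y + 7*I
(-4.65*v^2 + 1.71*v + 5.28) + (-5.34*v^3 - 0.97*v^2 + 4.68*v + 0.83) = -5.34*v^3 - 5.62*v^2 + 6.39*v + 6.11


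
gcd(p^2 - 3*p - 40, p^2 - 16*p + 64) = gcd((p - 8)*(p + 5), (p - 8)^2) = p - 8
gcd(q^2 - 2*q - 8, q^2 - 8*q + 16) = q - 4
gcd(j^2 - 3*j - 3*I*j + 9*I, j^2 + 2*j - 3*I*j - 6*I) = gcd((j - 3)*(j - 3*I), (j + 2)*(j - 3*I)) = j - 3*I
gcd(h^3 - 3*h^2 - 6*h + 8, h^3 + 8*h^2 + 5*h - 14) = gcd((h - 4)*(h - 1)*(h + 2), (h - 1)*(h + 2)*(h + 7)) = h^2 + h - 2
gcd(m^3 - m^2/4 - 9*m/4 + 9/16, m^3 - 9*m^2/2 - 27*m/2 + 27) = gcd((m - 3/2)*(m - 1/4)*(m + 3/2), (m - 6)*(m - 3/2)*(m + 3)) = m - 3/2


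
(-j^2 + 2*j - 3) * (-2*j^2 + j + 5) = 2*j^4 - 5*j^3 + 3*j^2 + 7*j - 15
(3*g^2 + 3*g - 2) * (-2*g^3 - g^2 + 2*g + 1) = -6*g^5 - 9*g^4 + 7*g^3 + 11*g^2 - g - 2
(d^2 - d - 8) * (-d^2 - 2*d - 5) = -d^4 - d^3 + 5*d^2 + 21*d + 40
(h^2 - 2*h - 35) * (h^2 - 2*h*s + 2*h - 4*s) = h^4 - 2*h^3*s - 39*h^2 + 78*h*s - 70*h + 140*s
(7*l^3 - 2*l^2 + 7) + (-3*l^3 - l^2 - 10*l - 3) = 4*l^3 - 3*l^2 - 10*l + 4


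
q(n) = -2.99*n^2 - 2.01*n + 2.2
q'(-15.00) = 87.69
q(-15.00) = -640.40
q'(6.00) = -37.89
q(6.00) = -117.50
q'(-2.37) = 12.16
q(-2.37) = -9.83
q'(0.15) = -2.91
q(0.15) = 1.83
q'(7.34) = -45.90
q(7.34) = -173.64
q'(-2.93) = 15.51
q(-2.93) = -17.58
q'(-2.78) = 14.61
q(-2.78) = -15.32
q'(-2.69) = 14.08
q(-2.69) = -14.03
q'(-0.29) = -0.28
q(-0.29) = 2.53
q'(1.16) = -8.95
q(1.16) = -4.15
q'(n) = -5.98*n - 2.01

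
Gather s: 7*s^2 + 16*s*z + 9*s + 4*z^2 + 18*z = 7*s^2 + s*(16*z + 9) + 4*z^2 + 18*z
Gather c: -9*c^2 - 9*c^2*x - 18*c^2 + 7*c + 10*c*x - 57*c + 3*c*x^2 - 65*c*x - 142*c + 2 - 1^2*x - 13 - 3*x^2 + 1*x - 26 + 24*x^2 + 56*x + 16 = c^2*(-9*x - 27) + c*(3*x^2 - 55*x - 192) + 21*x^2 + 56*x - 21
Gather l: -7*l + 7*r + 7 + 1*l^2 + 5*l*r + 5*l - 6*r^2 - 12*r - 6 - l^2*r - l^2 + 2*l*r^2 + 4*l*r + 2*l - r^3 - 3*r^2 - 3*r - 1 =-l^2*r + l*(2*r^2 + 9*r) - r^3 - 9*r^2 - 8*r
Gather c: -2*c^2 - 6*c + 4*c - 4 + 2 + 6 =-2*c^2 - 2*c + 4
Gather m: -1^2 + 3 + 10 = 12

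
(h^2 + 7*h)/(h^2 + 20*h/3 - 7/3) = 3*h/(3*h - 1)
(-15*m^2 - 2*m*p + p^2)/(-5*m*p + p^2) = (3*m + p)/p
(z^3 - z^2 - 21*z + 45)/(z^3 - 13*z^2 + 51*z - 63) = (z + 5)/(z - 7)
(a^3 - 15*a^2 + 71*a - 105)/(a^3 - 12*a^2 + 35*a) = (a - 3)/a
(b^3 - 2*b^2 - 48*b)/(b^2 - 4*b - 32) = b*(b + 6)/(b + 4)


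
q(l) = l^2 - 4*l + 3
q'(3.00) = 2.00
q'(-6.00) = -16.00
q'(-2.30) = -8.60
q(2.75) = -0.44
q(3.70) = 1.89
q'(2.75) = 1.50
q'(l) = 2*l - 4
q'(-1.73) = -7.46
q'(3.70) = 3.40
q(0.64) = 0.85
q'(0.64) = -2.72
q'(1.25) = -1.50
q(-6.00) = 63.00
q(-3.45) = 28.70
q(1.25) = -0.44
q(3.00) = 0.00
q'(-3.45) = -10.90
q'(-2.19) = -8.38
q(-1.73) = 12.91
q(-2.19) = 16.56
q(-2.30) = 17.49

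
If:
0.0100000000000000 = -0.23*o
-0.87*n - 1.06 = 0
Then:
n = -1.22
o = -0.04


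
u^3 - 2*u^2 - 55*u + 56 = (u - 8)*(u - 1)*(u + 7)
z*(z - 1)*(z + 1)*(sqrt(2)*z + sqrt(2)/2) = sqrt(2)*z^4 + sqrt(2)*z^3/2 - sqrt(2)*z^2 - sqrt(2)*z/2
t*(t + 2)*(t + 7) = t^3 + 9*t^2 + 14*t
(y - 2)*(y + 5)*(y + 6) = y^3 + 9*y^2 + 8*y - 60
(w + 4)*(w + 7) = w^2 + 11*w + 28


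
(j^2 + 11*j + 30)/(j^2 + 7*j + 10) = (j + 6)/(j + 2)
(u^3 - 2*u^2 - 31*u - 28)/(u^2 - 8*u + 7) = (u^2 + 5*u + 4)/(u - 1)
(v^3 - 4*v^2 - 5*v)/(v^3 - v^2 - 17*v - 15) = v/(v + 3)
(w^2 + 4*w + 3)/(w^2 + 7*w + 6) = (w + 3)/(w + 6)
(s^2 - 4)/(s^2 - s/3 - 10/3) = 3*(s + 2)/(3*s + 5)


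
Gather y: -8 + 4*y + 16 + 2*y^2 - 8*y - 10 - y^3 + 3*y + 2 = -y^3 + 2*y^2 - y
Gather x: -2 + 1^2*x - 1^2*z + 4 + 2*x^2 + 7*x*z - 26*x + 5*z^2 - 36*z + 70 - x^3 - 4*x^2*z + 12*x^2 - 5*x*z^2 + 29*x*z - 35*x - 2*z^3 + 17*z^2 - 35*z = -x^3 + x^2*(14 - 4*z) + x*(-5*z^2 + 36*z - 60) - 2*z^3 + 22*z^2 - 72*z + 72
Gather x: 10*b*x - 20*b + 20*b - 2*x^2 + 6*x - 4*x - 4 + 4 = -2*x^2 + x*(10*b + 2)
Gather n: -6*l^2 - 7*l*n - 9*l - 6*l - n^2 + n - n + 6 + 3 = -6*l^2 - 7*l*n - 15*l - n^2 + 9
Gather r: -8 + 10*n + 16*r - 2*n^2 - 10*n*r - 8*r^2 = -2*n^2 + 10*n - 8*r^2 + r*(16 - 10*n) - 8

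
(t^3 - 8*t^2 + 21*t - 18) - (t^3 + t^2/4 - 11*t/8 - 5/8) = -33*t^2/4 + 179*t/8 - 139/8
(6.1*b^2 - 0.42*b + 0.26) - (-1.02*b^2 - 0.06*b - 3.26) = 7.12*b^2 - 0.36*b + 3.52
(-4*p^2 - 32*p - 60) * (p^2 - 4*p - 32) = -4*p^4 - 16*p^3 + 196*p^2 + 1264*p + 1920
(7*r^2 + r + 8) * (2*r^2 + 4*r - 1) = 14*r^4 + 30*r^3 + 13*r^2 + 31*r - 8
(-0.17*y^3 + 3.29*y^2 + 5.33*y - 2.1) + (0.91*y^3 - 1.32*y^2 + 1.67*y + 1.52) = 0.74*y^3 + 1.97*y^2 + 7.0*y - 0.58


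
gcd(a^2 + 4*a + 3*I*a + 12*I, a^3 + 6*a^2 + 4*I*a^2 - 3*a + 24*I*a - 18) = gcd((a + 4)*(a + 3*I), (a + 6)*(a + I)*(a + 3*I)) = a + 3*I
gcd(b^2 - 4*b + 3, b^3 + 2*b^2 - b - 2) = b - 1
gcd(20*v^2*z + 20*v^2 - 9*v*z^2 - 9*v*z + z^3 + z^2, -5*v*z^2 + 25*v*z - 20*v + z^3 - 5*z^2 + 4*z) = -5*v + z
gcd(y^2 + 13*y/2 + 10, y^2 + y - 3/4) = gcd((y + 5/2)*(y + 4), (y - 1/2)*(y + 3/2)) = 1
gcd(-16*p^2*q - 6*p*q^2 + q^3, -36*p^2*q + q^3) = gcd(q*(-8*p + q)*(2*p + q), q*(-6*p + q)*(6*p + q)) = q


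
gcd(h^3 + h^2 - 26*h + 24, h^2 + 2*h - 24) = h^2 + 2*h - 24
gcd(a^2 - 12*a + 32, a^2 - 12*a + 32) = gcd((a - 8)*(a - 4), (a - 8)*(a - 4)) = a^2 - 12*a + 32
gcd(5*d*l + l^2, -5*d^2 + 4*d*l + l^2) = 5*d + l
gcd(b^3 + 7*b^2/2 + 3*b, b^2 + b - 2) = b + 2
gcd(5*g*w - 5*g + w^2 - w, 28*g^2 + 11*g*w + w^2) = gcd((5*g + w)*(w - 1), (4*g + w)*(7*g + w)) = 1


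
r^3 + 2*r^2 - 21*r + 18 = (r - 3)*(r - 1)*(r + 6)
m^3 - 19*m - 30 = (m - 5)*(m + 2)*(m + 3)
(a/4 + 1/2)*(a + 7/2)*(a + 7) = a^3/4 + 25*a^2/8 + 91*a/8 + 49/4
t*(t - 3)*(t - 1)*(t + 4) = t^4 - 13*t^2 + 12*t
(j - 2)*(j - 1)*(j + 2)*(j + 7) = j^4 + 6*j^3 - 11*j^2 - 24*j + 28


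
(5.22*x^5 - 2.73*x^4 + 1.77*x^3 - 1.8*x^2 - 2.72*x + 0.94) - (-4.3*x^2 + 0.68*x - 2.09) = 5.22*x^5 - 2.73*x^4 + 1.77*x^3 + 2.5*x^2 - 3.4*x + 3.03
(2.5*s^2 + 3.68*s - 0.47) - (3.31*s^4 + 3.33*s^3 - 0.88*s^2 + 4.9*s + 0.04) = -3.31*s^4 - 3.33*s^3 + 3.38*s^2 - 1.22*s - 0.51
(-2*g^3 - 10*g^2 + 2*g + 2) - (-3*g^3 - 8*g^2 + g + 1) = g^3 - 2*g^2 + g + 1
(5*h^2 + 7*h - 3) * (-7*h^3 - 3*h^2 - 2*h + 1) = -35*h^5 - 64*h^4 - 10*h^3 + 13*h - 3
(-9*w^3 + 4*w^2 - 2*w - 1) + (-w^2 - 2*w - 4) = -9*w^3 + 3*w^2 - 4*w - 5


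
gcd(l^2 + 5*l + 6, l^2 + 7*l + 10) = l + 2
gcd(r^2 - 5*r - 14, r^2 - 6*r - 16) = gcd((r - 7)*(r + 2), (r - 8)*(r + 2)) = r + 2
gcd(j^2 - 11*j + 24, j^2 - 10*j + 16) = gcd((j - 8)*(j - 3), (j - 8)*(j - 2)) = j - 8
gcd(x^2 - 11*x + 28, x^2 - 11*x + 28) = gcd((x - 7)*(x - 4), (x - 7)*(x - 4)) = x^2 - 11*x + 28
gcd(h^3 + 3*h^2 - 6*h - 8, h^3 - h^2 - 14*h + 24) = h^2 + 2*h - 8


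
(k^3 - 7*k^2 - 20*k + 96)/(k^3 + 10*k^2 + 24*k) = (k^2 - 11*k + 24)/(k*(k + 6))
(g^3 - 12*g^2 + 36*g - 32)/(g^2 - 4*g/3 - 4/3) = 3*(g^2 - 10*g + 16)/(3*g + 2)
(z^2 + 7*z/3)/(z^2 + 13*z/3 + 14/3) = z/(z + 2)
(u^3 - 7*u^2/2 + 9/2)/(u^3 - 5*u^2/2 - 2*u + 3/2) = (2*u - 3)/(2*u - 1)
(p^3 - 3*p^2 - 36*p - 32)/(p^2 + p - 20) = (p^3 - 3*p^2 - 36*p - 32)/(p^2 + p - 20)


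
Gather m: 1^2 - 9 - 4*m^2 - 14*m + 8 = -4*m^2 - 14*m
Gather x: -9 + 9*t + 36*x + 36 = 9*t + 36*x + 27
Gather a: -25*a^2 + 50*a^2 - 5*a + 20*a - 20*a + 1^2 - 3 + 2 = 25*a^2 - 5*a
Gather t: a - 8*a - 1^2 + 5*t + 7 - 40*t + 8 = -7*a - 35*t + 14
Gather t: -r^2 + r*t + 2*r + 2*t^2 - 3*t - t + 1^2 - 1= -r^2 + 2*r + 2*t^2 + t*(r - 4)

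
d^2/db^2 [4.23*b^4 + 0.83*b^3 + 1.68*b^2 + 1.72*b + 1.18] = 50.76*b^2 + 4.98*b + 3.36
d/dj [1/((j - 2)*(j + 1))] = (1 - 2*j)/(j^4 - 2*j^3 - 3*j^2 + 4*j + 4)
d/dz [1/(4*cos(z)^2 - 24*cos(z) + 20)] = (cos(z) - 3)*sin(z)/(2*(cos(z)^2 - 6*cos(z) + 5)^2)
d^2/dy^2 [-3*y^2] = -6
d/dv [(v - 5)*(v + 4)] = 2*v - 1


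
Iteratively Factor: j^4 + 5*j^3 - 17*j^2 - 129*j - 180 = (j - 5)*(j^3 + 10*j^2 + 33*j + 36) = (j - 5)*(j + 3)*(j^2 + 7*j + 12) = (j - 5)*(j + 3)^2*(j + 4)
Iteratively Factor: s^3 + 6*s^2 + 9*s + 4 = (s + 1)*(s^2 + 5*s + 4) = (s + 1)^2*(s + 4)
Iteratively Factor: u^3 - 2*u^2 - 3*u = (u)*(u^2 - 2*u - 3) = u*(u - 3)*(u + 1)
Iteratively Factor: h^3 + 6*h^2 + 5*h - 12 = (h + 3)*(h^2 + 3*h - 4) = (h - 1)*(h + 3)*(h + 4)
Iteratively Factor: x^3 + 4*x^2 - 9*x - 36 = (x - 3)*(x^2 + 7*x + 12) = (x - 3)*(x + 3)*(x + 4)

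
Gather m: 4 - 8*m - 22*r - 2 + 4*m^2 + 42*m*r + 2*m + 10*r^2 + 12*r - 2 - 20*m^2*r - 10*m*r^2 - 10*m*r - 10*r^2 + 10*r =m^2*(4 - 20*r) + m*(-10*r^2 + 32*r - 6)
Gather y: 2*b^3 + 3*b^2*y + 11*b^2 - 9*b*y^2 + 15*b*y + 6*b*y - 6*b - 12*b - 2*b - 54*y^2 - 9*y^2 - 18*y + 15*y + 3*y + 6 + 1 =2*b^3 + 11*b^2 - 20*b + y^2*(-9*b - 63) + y*(3*b^2 + 21*b) + 7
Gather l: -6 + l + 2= l - 4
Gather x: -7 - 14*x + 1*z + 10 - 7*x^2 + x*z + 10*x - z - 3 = -7*x^2 + x*(z - 4)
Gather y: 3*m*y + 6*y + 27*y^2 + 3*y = 27*y^2 + y*(3*m + 9)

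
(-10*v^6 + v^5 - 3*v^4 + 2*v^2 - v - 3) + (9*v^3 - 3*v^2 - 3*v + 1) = -10*v^6 + v^5 - 3*v^4 + 9*v^3 - v^2 - 4*v - 2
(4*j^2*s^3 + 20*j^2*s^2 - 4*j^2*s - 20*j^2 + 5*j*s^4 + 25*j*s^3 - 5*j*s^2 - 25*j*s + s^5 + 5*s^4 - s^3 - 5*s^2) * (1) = 4*j^2*s^3 + 20*j^2*s^2 - 4*j^2*s - 20*j^2 + 5*j*s^4 + 25*j*s^3 - 5*j*s^2 - 25*j*s + s^5 + 5*s^4 - s^3 - 5*s^2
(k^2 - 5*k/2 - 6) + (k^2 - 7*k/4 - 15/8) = 2*k^2 - 17*k/4 - 63/8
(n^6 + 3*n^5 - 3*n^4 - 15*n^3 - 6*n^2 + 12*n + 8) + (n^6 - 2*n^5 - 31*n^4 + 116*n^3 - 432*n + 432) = 2*n^6 + n^5 - 34*n^4 + 101*n^3 - 6*n^2 - 420*n + 440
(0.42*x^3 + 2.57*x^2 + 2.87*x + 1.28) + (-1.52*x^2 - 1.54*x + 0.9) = 0.42*x^3 + 1.05*x^2 + 1.33*x + 2.18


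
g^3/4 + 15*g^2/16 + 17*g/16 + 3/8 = (g/4 + 1/2)*(g + 3/4)*(g + 1)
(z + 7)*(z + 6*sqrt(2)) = z^2 + 7*z + 6*sqrt(2)*z + 42*sqrt(2)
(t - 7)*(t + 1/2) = t^2 - 13*t/2 - 7/2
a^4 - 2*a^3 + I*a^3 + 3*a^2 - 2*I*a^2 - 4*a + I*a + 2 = (a - 1)^2*(a - I)*(a + 2*I)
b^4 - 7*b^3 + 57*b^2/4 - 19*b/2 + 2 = (b - 4)*(b - 2)*(b - 1/2)^2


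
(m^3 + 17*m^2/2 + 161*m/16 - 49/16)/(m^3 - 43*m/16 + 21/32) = 2*(m + 7)/(2*m - 3)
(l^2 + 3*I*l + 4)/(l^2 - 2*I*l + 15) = (l^2 + 3*I*l + 4)/(l^2 - 2*I*l + 15)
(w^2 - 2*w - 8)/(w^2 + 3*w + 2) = (w - 4)/(w + 1)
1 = 1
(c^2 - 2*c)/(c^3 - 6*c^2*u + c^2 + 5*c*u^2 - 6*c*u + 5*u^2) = c*(c - 2)/(c^3 - 6*c^2*u + c^2 + 5*c*u^2 - 6*c*u + 5*u^2)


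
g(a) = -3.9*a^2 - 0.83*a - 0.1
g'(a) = -7.8*a - 0.83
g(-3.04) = -33.62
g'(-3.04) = 22.88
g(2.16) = -20.09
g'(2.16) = -17.68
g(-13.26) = -674.82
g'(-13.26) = 102.60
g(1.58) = -11.15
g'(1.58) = -13.15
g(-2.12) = -15.87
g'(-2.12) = 15.71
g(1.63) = -11.81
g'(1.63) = -13.54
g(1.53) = -10.50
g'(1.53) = -12.76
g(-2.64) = -25.09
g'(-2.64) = 19.76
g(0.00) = -0.10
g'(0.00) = -0.83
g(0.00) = -0.10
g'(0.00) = -0.83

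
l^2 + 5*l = l*(l + 5)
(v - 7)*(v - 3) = v^2 - 10*v + 21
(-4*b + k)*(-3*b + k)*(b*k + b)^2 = 12*b^4*k^2 + 24*b^4*k + 12*b^4 - 7*b^3*k^3 - 14*b^3*k^2 - 7*b^3*k + b^2*k^4 + 2*b^2*k^3 + b^2*k^2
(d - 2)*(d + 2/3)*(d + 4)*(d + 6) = d^4 + 26*d^3/3 + 28*d^2/3 - 136*d/3 - 32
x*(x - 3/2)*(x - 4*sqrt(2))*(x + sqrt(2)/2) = x^4 - 7*sqrt(2)*x^3/2 - 3*x^3/2 - 4*x^2 + 21*sqrt(2)*x^2/4 + 6*x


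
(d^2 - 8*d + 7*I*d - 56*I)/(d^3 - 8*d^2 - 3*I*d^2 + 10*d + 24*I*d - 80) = (d + 7*I)/(d^2 - 3*I*d + 10)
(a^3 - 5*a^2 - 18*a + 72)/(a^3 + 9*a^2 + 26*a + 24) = (a^2 - 9*a + 18)/(a^2 + 5*a + 6)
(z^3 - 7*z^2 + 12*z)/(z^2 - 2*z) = (z^2 - 7*z + 12)/(z - 2)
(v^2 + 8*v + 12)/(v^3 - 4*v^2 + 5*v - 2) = (v^2 + 8*v + 12)/(v^3 - 4*v^2 + 5*v - 2)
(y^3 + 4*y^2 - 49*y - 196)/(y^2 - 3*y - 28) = y + 7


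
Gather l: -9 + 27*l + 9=27*l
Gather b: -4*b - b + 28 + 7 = 35 - 5*b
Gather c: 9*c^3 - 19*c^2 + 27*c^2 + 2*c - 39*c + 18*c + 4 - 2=9*c^3 + 8*c^2 - 19*c + 2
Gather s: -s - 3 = -s - 3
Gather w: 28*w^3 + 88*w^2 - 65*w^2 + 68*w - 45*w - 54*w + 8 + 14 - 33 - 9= 28*w^3 + 23*w^2 - 31*w - 20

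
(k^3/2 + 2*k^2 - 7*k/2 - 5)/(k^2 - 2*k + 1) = (k^3 + 4*k^2 - 7*k - 10)/(2*(k^2 - 2*k + 1))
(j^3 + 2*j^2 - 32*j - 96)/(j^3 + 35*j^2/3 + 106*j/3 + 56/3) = 3*(j^2 - 2*j - 24)/(3*j^2 + 23*j + 14)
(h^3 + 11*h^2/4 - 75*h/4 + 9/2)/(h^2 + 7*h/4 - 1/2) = (h^2 + 3*h - 18)/(h + 2)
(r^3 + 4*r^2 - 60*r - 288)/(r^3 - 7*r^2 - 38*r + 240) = (r + 6)/(r - 5)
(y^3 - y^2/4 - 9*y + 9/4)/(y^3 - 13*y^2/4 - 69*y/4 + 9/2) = (y - 3)/(y - 6)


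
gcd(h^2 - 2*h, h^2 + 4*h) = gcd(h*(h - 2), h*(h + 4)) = h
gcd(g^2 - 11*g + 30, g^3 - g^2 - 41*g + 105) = g - 5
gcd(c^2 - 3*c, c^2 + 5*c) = c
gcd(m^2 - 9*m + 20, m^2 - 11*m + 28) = m - 4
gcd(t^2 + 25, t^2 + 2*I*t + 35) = t - 5*I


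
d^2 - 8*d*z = d*(d - 8*z)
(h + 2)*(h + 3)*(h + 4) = h^3 + 9*h^2 + 26*h + 24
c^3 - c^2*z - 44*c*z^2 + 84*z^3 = (c - 6*z)*(c - 2*z)*(c + 7*z)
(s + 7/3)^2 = s^2 + 14*s/3 + 49/9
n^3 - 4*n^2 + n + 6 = (n - 3)*(n - 2)*(n + 1)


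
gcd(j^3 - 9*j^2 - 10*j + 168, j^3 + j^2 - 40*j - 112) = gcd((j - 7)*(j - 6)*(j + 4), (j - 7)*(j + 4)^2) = j^2 - 3*j - 28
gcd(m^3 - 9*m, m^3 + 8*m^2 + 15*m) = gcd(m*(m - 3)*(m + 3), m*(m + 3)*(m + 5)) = m^2 + 3*m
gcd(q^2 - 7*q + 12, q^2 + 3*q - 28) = q - 4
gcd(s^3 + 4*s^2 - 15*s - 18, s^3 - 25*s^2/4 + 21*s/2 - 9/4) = s - 3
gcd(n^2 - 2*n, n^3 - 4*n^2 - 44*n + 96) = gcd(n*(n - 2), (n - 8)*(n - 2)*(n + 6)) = n - 2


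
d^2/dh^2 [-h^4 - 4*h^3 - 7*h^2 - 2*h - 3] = -12*h^2 - 24*h - 14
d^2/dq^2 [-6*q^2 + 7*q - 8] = -12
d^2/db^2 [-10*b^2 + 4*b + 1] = -20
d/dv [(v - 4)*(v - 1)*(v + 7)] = 3*v^2 + 4*v - 31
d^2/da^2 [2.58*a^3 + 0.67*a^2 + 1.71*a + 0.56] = 15.48*a + 1.34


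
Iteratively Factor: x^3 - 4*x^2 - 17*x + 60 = (x - 5)*(x^2 + x - 12) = (x - 5)*(x + 4)*(x - 3)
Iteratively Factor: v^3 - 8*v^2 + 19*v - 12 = (v - 1)*(v^2 - 7*v + 12) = (v - 4)*(v - 1)*(v - 3)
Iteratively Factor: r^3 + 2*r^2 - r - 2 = (r + 1)*(r^2 + r - 2) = (r + 1)*(r + 2)*(r - 1)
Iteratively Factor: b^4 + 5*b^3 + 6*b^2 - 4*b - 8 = (b + 2)*(b^3 + 3*b^2 - 4) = (b + 2)^2*(b^2 + b - 2) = (b + 2)^3*(b - 1)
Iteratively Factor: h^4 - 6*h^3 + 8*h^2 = (h)*(h^3 - 6*h^2 + 8*h) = h*(h - 4)*(h^2 - 2*h) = h*(h - 4)*(h - 2)*(h)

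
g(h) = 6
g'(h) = 0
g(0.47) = 6.00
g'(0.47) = 0.00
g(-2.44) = 6.00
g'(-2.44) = 0.00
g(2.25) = 6.00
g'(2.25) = 0.00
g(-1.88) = 6.00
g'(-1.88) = 0.00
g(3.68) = 6.00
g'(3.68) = 0.00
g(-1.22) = 6.00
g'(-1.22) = 0.00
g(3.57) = 6.00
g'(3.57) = 0.00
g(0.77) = 6.00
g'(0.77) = 0.00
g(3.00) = 6.00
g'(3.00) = 0.00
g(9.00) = 6.00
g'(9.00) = 0.00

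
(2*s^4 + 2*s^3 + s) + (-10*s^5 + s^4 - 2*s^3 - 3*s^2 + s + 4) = -10*s^5 + 3*s^4 - 3*s^2 + 2*s + 4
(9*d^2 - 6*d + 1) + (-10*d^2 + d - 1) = -d^2 - 5*d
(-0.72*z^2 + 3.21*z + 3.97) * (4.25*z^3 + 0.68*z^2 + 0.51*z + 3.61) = -3.06*z^5 + 13.1529*z^4 + 18.6881*z^3 + 1.7375*z^2 + 13.6128*z + 14.3317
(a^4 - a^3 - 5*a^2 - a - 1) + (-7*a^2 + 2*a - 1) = a^4 - a^3 - 12*a^2 + a - 2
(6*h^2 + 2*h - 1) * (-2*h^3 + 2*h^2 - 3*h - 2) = -12*h^5 + 8*h^4 - 12*h^3 - 20*h^2 - h + 2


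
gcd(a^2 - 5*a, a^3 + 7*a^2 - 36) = 1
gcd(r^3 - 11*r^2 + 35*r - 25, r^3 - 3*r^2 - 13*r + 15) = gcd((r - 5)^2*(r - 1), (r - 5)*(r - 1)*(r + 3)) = r^2 - 6*r + 5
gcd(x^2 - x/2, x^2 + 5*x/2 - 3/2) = x - 1/2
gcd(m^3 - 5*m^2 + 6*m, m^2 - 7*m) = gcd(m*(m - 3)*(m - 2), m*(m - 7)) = m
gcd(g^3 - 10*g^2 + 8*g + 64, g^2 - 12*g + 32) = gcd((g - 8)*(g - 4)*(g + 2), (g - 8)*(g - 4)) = g^2 - 12*g + 32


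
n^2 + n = n*(n + 1)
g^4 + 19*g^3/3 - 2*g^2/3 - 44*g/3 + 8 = (g - 1)*(g - 2/3)*(g + 2)*(g + 6)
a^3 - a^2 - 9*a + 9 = (a - 3)*(a - 1)*(a + 3)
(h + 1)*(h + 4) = h^2 + 5*h + 4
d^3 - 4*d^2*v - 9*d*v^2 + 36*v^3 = (d - 4*v)*(d - 3*v)*(d + 3*v)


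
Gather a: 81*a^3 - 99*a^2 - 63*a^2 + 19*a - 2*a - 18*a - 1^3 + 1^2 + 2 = 81*a^3 - 162*a^2 - a + 2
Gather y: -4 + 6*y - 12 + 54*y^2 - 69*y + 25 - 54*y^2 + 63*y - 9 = 0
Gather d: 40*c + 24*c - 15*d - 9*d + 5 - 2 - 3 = 64*c - 24*d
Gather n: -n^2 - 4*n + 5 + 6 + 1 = -n^2 - 4*n + 12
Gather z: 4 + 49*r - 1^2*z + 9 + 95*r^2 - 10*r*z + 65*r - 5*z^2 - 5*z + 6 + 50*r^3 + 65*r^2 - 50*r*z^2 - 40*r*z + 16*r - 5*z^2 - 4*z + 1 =50*r^3 + 160*r^2 + 130*r + z^2*(-50*r - 10) + z*(-50*r - 10) + 20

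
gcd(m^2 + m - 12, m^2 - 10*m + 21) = m - 3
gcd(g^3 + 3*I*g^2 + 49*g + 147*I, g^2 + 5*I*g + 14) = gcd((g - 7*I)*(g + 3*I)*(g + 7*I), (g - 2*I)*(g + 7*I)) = g + 7*I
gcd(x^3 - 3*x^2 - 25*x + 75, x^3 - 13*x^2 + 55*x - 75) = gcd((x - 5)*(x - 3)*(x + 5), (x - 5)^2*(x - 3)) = x^2 - 8*x + 15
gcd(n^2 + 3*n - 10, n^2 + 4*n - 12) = n - 2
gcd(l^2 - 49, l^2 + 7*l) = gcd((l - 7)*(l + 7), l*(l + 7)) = l + 7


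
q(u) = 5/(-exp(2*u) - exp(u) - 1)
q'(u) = 5*(2*exp(2*u) + exp(u))/(-exp(2*u) - exp(u) - 1)^2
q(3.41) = -0.01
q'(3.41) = 0.01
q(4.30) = -0.00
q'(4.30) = 0.00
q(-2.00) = -4.33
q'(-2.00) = 0.65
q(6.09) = -0.00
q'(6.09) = 0.00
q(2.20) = -0.05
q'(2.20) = 0.10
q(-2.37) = -4.54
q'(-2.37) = 0.46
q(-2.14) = -4.42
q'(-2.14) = 0.57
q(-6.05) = -4.99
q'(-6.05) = 0.01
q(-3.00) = -4.75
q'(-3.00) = 0.25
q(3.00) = -0.01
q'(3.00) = 0.02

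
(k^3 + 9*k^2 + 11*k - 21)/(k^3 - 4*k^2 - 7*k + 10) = (k^2 + 10*k + 21)/(k^2 - 3*k - 10)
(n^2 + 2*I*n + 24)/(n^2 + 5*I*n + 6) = (n - 4*I)/(n - I)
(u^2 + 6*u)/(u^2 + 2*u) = (u + 6)/(u + 2)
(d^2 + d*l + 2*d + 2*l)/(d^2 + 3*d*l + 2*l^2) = (d + 2)/(d + 2*l)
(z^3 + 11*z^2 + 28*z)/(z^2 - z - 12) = z*(z^2 + 11*z + 28)/(z^2 - z - 12)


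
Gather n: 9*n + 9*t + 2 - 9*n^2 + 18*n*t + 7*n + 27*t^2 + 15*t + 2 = -9*n^2 + n*(18*t + 16) + 27*t^2 + 24*t + 4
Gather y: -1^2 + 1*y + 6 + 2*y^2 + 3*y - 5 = 2*y^2 + 4*y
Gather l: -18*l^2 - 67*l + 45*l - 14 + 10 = -18*l^2 - 22*l - 4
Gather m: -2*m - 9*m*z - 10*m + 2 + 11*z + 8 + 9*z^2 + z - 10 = m*(-9*z - 12) + 9*z^2 + 12*z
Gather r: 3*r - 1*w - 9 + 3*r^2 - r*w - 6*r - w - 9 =3*r^2 + r*(-w - 3) - 2*w - 18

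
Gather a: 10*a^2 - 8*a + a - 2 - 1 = 10*a^2 - 7*a - 3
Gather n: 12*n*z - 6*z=12*n*z - 6*z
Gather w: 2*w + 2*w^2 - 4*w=2*w^2 - 2*w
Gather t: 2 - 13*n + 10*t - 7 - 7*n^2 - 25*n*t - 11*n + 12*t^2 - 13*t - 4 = -7*n^2 - 24*n + 12*t^2 + t*(-25*n - 3) - 9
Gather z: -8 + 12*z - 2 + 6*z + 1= 18*z - 9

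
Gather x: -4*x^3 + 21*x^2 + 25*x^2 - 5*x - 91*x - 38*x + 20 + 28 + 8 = -4*x^3 + 46*x^2 - 134*x + 56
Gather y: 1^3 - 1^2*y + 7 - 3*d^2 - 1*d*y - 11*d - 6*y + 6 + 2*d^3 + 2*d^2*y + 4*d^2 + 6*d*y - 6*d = 2*d^3 + d^2 - 17*d + y*(2*d^2 + 5*d - 7) + 14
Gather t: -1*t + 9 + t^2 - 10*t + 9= t^2 - 11*t + 18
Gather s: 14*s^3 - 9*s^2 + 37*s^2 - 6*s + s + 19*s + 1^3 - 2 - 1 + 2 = 14*s^3 + 28*s^2 + 14*s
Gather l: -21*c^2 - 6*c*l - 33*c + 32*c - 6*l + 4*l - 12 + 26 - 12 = -21*c^2 - c + l*(-6*c - 2) + 2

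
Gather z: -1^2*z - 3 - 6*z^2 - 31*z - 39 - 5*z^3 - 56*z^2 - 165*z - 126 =-5*z^3 - 62*z^2 - 197*z - 168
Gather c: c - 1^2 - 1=c - 2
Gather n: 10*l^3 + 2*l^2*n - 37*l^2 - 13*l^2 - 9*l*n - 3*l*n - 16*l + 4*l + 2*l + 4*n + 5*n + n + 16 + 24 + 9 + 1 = 10*l^3 - 50*l^2 - 10*l + n*(2*l^2 - 12*l + 10) + 50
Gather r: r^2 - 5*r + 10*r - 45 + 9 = r^2 + 5*r - 36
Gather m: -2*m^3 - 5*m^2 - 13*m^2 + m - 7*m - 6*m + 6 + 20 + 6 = -2*m^3 - 18*m^2 - 12*m + 32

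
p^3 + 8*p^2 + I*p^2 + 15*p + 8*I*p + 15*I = (p + 3)*(p + 5)*(p + I)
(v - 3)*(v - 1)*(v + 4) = v^3 - 13*v + 12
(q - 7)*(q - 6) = q^2 - 13*q + 42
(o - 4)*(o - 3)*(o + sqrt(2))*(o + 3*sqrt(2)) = o^4 - 7*o^3 + 4*sqrt(2)*o^3 - 28*sqrt(2)*o^2 + 18*o^2 - 42*o + 48*sqrt(2)*o + 72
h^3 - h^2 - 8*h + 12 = (h - 2)^2*(h + 3)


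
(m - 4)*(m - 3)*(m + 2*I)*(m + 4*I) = m^4 - 7*m^3 + 6*I*m^3 + 4*m^2 - 42*I*m^2 + 56*m + 72*I*m - 96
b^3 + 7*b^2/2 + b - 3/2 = (b - 1/2)*(b + 1)*(b + 3)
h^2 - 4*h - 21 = (h - 7)*(h + 3)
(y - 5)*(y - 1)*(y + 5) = y^3 - y^2 - 25*y + 25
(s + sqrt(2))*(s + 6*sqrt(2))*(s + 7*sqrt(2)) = s^3 + 14*sqrt(2)*s^2 + 110*s + 84*sqrt(2)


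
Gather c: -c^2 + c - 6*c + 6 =-c^2 - 5*c + 6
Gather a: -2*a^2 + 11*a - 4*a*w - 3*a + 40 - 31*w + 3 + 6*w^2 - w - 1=-2*a^2 + a*(8 - 4*w) + 6*w^2 - 32*w + 42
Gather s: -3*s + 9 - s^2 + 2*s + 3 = -s^2 - s + 12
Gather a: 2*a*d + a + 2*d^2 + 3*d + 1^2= a*(2*d + 1) + 2*d^2 + 3*d + 1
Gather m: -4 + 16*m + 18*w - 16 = 16*m + 18*w - 20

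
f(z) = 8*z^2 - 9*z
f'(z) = 16*z - 9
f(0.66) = -2.46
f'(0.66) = 1.56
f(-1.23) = 23.17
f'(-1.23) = -28.68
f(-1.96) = 48.37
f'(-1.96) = -40.36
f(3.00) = 45.00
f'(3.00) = 39.00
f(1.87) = 11.15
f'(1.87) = 20.92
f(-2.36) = 65.80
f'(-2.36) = -46.76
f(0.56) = -2.53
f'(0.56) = -0.04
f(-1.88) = 45.20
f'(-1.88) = -39.08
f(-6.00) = 342.00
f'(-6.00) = -105.00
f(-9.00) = 729.00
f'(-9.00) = -153.00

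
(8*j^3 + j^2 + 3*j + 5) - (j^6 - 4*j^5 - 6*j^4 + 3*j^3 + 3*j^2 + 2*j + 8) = -j^6 + 4*j^5 + 6*j^4 + 5*j^3 - 2*j^2 + j - 3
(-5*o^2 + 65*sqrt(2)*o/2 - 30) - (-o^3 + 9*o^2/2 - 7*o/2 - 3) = o^3 - 19*o^2/2 + 7*o/2 + 65*sqrt(2)*o/2 - 27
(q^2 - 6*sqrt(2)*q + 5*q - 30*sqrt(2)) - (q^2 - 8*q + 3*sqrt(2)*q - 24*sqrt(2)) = -9*sqrt(2)*q + 13*q - 6*sqrt(2)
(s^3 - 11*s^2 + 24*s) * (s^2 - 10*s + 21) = s^5 - 21*s^4 + 155*s^3 - 471*s^2 + 504*s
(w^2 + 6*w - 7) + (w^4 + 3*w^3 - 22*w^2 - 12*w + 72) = w^4 + 3*w^3 - 21*w^2 - 6*w + 65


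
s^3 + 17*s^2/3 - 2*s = s*(s - 1/3)*(s + 6)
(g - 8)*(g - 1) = g^2 - 9*g + 8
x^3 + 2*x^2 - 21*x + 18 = (x - 3)*(x - 1)*(x + 6)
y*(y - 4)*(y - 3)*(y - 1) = y^4 - 8*y^3 + 19*y^2 - 12*y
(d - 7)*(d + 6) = d^2 - d - 42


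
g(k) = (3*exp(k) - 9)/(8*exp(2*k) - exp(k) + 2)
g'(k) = (3*exp(k) - 9)*(-16*exp(2*k) + exp(k))/(8*exp(2*k) - exp(k) + 2)^2 + 3*exp(k)/(8*exp(2*k) - exp(k) + 2)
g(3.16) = 0.01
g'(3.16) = -0.01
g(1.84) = 0.03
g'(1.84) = -0.00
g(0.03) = -0.62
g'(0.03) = 1.38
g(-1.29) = -3.51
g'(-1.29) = 1.76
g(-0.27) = -1.14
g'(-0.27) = 2.04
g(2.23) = 0.03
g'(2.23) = -0.01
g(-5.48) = -4.50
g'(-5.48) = -0.00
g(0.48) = -0.20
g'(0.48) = 0.60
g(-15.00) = -4.50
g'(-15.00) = 0.00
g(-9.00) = -4.50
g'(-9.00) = 0.00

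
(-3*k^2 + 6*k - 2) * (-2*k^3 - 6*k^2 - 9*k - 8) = 6*k^5 + 6*k^4 - 5*k^3 - 18*k^2 - 30*k + 16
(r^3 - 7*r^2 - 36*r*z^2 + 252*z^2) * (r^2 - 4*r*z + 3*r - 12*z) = r^5 - 4*r^4*z - 4*r^4 - 36*r^3*z^2 + 16*r^3*z - 21*r^3 + 144*r^2*z^3 + 144*r^2*z^2 + 84*r^2*z - 576*r*z^3 + 756*r*z^2 - 3024*z^3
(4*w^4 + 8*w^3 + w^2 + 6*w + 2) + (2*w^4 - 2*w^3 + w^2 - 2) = 6*w^4 + 6*w^3 + 2*w^2 + 6*w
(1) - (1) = 0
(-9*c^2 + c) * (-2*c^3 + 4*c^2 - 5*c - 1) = 18*c^5 - 38*c^4 + 49*c^3 + 4*c^2 - c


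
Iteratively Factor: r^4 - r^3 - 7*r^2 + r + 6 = (r + 2)*(r^3 - 3*r^2 - r + 3) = (r - 3)*(r + 2)*(r^2 - 1) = (r - 3)*(r - 1)*(r + 2)*(r + 1)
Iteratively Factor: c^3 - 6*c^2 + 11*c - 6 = (c - 1)*(c^2 - 5*c + 6) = (c - 2)*(c - 1)*(c - 3)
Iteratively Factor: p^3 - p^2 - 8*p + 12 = (p - 2)*(p^2 + p - 6) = (p - 2)^2*(p + 3)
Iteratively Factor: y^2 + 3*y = (y + 3)*(y)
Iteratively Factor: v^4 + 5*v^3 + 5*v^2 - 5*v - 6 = (v + 2)*(v^3 + 3*v^2 - v - 3) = (v - 1)*(v + 2)*(v^2 + 4*v + 3) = (v - 1)*(v + 1)*(v + 2)*(v + 3)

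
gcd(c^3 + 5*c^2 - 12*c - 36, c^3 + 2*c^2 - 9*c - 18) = c^2 - c - 6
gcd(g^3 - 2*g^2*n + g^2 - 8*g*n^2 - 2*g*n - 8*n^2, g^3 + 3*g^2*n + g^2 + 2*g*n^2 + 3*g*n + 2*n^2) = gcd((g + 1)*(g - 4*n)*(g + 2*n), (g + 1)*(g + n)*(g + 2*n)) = g^2 + 2*g*n + g + 2*n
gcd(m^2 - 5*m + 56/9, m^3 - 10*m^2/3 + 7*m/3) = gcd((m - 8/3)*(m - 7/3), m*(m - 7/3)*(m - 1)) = m - 7/3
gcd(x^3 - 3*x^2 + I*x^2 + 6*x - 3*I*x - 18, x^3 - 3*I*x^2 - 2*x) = x - 2*I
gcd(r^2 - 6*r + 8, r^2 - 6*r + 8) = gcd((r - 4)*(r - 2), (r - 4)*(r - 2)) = r^2 - 6*r + 8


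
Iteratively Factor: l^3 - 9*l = (l)*(l^2 - 9) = l*(l - 3)*(l + 3)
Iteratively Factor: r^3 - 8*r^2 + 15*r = (r)*(r^2 - 8*r + 15) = r*(r - 3)*(r - 5)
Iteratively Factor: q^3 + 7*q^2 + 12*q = (q + 4)*(q^2 + 3*q) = q*(q + 4)*(q + 3)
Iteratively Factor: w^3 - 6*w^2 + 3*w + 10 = (w - 5)*(w^2 - w - 2) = (w - 5)*(w - 2)*(w + 1)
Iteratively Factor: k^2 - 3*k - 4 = (k - 4)*(k + 1)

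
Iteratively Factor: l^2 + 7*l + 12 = (l + 3)*(l + 4)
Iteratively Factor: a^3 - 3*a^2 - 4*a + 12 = (a - 2)*(a^2 - a - 6) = (a - 2)*(a + 2)*(a - 3)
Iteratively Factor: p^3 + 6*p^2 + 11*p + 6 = (p + 2)*(p^2 + 4*p + 3) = (p + 1)*(p + 2)*(p + 3)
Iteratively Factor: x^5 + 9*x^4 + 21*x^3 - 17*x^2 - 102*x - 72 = (x + 3)*(x^4 + 6*x^3 + 3*x^2 - 26*x - 24) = (x + 3)*(x + 4)*(x^3 + 2*x^2 - 5*x - 6) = (x + 3)^2*(x + 4)*(x^2 - x - 2) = (x + 1)*(x + 3)^2*(x + 4)*(x - 2)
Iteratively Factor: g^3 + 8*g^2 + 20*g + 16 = (g + 2)*(g^2 + 6*g + 8) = (g + 2)^2*(g + 4)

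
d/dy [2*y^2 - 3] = 4*y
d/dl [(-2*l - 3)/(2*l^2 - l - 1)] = (-4*l^2 + 2*l + (2*l + 3)*(4*l - 1) + 2)/(-2*l^2 + l + 1)^2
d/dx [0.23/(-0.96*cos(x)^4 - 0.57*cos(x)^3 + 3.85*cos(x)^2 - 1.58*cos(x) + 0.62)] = (-0.8832*cos(x)^3 - 0.3933*cos(x)^2 + 1.771*cos(x) - 0.3634)*sin(x)/(0.96*cos(x)^4 + 0.57*cos(x)^3 - 3.85*cos(x)^2 + 1.58*cos(x) - 0.62)^2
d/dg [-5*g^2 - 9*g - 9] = -10*g - 9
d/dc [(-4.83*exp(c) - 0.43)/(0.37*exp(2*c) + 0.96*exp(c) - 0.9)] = (1.7871*exp(2*c) + 0.3182*exp(c) + 4.7598)*exp(c)/(0.1369*exp(4*c) + 0.7104*exp(3*c) + 0.2556*exp(2*c) - 1.728*exp(c) + 0.81)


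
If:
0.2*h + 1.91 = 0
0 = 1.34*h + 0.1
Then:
No Solution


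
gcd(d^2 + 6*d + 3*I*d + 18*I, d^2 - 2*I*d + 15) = d + 3*I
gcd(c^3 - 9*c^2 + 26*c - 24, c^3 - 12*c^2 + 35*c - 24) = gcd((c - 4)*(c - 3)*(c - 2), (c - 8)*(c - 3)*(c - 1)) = c - 3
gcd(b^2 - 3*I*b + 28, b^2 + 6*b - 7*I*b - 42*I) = b - 7*I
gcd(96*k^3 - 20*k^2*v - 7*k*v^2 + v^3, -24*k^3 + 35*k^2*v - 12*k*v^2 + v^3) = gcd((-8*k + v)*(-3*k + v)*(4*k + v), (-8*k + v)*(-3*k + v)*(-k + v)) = 24*k^2 - 11*k*v + v^2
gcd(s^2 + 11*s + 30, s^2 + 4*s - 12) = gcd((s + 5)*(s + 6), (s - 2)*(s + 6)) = s + 6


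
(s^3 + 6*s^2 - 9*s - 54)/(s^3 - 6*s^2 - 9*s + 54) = (s + 6)/(s - 6)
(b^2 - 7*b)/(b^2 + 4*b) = (b - 7)/(b + 4)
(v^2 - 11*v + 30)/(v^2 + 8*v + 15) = (v^2 - 11*v + 30)/(v^2 + 8*v + 15)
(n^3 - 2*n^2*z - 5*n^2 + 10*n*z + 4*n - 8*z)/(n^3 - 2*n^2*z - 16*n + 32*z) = (n - 1)/(n + 4)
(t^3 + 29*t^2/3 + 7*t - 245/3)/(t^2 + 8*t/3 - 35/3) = t + 7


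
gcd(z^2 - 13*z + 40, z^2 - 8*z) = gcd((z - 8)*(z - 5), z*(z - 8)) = z - 8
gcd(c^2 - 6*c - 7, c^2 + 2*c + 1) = c + 1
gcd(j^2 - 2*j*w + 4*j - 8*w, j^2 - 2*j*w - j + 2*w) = -j + 2*w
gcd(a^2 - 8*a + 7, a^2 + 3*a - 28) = 1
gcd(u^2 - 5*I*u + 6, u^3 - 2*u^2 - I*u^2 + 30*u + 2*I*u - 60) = u - 6*I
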